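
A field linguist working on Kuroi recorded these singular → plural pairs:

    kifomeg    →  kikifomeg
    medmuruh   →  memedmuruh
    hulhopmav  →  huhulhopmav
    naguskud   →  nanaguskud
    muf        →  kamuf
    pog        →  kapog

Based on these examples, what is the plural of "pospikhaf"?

popospikhaf

kifomeg and pog both end in -g yet inflect differently (kikifomeg, kapog), so the final letter is not what conditions the rule; the number of vowels is.
"pospikhaf" has 3 vowels. The stems with 3 vowels (kifomeg → kikifomeg, medmuruh → memedmuruh, hulhopmav → huhulhopmav) repeat the first consonant+vowel as a prefix.
The other pattern: stems with 1 vowel add the prefix ka-.
So pospikhaf → popospikhaf.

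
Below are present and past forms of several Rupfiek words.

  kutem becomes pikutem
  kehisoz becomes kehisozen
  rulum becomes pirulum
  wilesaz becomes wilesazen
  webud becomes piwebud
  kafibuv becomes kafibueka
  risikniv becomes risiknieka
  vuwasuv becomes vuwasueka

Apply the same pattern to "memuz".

"memuz" ends in -z. The stems ending in -z (wilesaz → wilesazen, kehisoz → kehisozen) add -en.
The other patterns: stems ending in -v drop the final letter and add -eka; stems ending in -d or -m add the prefix pi-.
So memuz → memuzen.

memuzen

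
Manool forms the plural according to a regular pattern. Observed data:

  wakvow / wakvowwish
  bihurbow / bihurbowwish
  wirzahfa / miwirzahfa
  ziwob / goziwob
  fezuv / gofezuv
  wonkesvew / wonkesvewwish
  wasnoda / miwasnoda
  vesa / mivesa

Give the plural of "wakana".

wakvow and ziwob both have last vowel 'o' yet inflect differently (wakvowwish, goziwob), so the last vowel is not what conditions the rule; the final letter is.
"wakana" ends in -a. The stems ending in -a (wasnoda → miwasnoda, vesa → mivesa, wirzahfa → miwirzahfa) add the prefix mi-.
So wakana → miwakana.

miwakana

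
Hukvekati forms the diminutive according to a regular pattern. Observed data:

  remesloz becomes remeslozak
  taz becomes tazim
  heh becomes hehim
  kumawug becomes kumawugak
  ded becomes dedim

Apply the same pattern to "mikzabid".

remesloz and taz both end in -z yet inflect differently (remeslozak, tazim), so the final letter is not what conditions the rule; the number of vowels is.
"mikzabid" has 3 vowels. The stems with 3 vowels (kumawug → kumawugak, remesloz → remeslozak) add -ak.
So mikzabid → mikzabidak.

mikzabidak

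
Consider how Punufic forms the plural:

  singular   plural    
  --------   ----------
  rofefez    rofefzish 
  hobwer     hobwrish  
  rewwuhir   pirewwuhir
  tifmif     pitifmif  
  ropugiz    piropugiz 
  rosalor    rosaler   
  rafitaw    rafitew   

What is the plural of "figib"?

pifigib

hobwer and rewwuhir both end in -r yet inflect differently (hobwrish, pirewwuhir), so the final letter is not what conditions the rule; the last vowel is.
"figib" has last vowel 'i'. The stems whose last vowel is 'i' (rewwuhir → pirewwuhir, tifmif → pitifmif, ropugiz → piropugiz) add the prefix pi-.
So figib → pifigib.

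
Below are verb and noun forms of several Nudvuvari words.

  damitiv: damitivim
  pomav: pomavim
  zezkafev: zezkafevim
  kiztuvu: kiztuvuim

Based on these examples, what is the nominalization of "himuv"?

Every pair shown (damitiv → damitivim, pomav → pomavim, zezkafev → zezkafevim, …) follows the same rule: add -im.
So himuv → himuvim.

himuvim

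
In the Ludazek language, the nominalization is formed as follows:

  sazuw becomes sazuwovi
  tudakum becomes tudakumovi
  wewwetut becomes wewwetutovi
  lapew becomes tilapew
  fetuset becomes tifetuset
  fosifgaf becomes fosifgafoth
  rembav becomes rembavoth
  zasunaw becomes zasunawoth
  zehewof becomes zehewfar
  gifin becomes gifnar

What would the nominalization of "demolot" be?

demoltar

"demolot" has last vowel 'o'. The one such stem in the data (zehewof → zehewfar) deletes the last vowel and adds -ar (as does gifin), so the same rule applies.
The other patterns: stems whose last vowel is 'u' add -ovi; stems whose last vowel is 'e' add the prefix ti-; stems whose last vowel is 'a' add -oth.
So demolot → demoltar.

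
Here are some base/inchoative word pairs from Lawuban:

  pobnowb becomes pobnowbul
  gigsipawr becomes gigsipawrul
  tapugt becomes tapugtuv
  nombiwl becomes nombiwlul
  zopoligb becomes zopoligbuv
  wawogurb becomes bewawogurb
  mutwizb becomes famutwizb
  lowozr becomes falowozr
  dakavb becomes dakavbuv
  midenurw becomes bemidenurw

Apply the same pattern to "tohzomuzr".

pobnowb and dakavb both end in -b yet inflect differently (pobnowbul, dakavbuv), so the final letter is not what conditions the rule; the second-to-last letter is.
"tohzomuzr" has second-to-last letter 'z'. The stems whose second-to-last letter is 'z' (lowozr → falowozr, mutwizb → famutwizb) add the prefix fa-.
So tohzomuzr → fatohzomuzr.

fatohzomuzr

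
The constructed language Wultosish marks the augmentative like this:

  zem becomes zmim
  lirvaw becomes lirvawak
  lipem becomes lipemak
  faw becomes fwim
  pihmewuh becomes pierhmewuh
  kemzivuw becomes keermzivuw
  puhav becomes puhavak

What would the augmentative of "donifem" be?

faw and lirvaw both end in -w yet inflect differently (fwim, lirvawak), so the final letter is not what conditions the rule; the number of vowels is.
"donifem" has 3 vowels. The stems with 3 vowels (pihmewuh → pierhmewuh, kemzivuw → keermzivuw) insert -er- after the first vowel.
The other patterns: stems with 1 vowel delete the last vowel and add -im; stems with 2 vowels add -ak.
So donifem → doernifem.

doernifem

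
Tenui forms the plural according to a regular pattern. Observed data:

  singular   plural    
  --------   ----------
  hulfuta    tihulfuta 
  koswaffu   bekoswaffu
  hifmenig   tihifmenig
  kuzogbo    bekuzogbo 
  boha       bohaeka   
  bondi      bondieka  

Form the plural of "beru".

berueka

boha and hulfuta both end in -a yet inflect differently (bohaeka, tihulfuta), so the final letter is not what conditions the rule; the first letter is.
"beru" begins with b-. The stems beginning with b- (boha → bohaeka, bondi → bondieka) add -eka.
So beru → berueka.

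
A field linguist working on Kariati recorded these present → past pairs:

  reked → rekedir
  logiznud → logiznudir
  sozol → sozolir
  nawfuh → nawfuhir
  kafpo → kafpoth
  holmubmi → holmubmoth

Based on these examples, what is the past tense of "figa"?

"figa" ends in a vowel. The stems ending in a vowel (kafpo → kafpoth, holmubmi → holmubmoth) drop the final letter and add -oth.
The other pattern: stems ending in a consonant add -ir.
So figa → figoth.

figoth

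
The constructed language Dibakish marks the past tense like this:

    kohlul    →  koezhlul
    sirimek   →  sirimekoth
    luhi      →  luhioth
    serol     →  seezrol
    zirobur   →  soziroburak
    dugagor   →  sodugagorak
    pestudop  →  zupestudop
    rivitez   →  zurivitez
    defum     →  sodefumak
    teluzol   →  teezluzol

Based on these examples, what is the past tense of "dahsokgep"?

zudahsokgep

teluzol and dugagor both have last vowel 'o' yet inflect differently (teezluzol, sodugagorak), so the last vowel is not what conditions the rule; the final letter is.
"dahsokgep" ends in -p. The one such stem in the data (pestudop → zupestudop) adds the prefix zu-, so the same rule applies.
The other patterns: stems ending in -l insert -ez- after the first vowel; stems ending in -m or -r add so- … -ak around the stem; stems ending in -i or -k add -oth.
So dahsokgep → zudahsokgep.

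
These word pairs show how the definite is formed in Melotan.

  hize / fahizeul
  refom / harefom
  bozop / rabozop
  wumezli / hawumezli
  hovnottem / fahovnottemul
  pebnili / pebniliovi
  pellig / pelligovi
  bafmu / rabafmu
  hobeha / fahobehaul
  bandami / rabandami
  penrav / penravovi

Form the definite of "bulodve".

rabulodve

pebnili and bandami both end in -i yet inflect differently (pebniliovi, rabandami), so the final letter is not what conditions the rule; the first letter is.
"bulodve" begins with b-. The stems beginning with b- (bandami → rabandami, bozop → rabozop, bafmu → rabafmu) add the prefix ra-.
So bulodve → rabulodve.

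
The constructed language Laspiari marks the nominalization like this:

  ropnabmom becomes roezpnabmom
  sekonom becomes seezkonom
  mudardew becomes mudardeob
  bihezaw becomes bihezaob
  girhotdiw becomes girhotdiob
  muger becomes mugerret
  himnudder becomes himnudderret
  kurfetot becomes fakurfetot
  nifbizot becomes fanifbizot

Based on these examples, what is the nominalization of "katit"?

fakatit

mudardew and muger both have last vowel 'e' yet inflect differently (mudardeob, mugerret), so the last vowel is not what conditions the rule; the final letter is.
"katit" ends in -t. The stems ending in -t (kurfetot → fakurfetot, nifbizot → fanifbizot) add the prefix fa-.
So katit → fakatit.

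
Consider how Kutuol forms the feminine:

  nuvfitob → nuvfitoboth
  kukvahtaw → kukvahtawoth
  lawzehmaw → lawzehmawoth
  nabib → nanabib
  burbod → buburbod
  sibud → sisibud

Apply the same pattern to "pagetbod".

pagetbodoth

nuvfitob and nabib both end in -b yet inflect differently (nuvfitoboth, nanabib), so the final letter is not what conditions the rule; the number of vowels is.
"pagetbod" has 3 vowels. The stems with 3 vowels (nuvfitob → nuvfitoboth, kukvahtaw → kukvahtawoth, lawzehmaw → lawzehmawoth) add -oth.
So pagetbod → pagetbodoth.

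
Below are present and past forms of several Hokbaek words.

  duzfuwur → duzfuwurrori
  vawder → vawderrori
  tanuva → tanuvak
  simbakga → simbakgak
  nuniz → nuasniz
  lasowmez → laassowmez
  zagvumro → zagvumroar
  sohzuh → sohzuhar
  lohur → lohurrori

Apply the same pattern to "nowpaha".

"nowpaha" ends in -a. The stems ending in -a (tanuva → tanuvak, simbakga → simbakgak) drop the final letter and add -ak.
So nowpaha → nowpahak.

nowpahak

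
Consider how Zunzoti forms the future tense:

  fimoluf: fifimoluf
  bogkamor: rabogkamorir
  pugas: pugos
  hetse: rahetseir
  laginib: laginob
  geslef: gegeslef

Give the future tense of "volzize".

hetse and geslef both have last vowel 'e' yet inflect differently (rahetseir, gegeslef), so the last vowel is not what conditions the rule; the final letter is.
"volzize" ends in -e. The one such stem in the data (hetse → rahetseir) adds ra- … -ir around the stem, so the same rule applies.
The other patterns: stems ending in -f repeat the first consonant+vowel as a prefix; stems ending in -b or -s change the last vowel to 'o'.
So volzize → ravolzizeir.

ravolzizeir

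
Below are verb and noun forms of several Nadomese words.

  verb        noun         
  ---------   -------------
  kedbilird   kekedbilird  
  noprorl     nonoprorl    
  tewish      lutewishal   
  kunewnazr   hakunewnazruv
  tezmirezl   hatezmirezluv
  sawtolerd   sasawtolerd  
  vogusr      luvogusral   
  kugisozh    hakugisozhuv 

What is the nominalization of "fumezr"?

kugisozh and tewish both end in -h yet inflect differently (hakugisozhuv, lutewishal), so the final letter is not what conditions the rule; the second-to-last letter is.
"fumezr" has second-to-last letter 'z'. The stems whose second-to-last letter is 'z' (kunewnazr → hakunewnazruv, tezmirezl → hatezmirezluv, kugisozh → hakugisozhuv) add ha- … -uv around the stem.
The other patterns: stems whose second-to-last letter is 's' add lu- … -al around the stem; stems whose second-to-last letter is 'r' repeat the first consonant+vowel as a prefix.
So fumezr → hafumezruv.

hafumezruv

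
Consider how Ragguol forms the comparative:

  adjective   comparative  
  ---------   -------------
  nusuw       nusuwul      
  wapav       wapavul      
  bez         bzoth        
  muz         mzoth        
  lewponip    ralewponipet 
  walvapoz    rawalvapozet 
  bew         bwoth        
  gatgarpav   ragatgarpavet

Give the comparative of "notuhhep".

bew and nusuw both end in -w yet inflect differently (bwoth, nusuwul), so the final letter is not what conditions the rule; the number of vowels is.
"notuhhep" has 3 vowels. The stems with 3 vowels (gatgarpav → ragatgarpavet, lewponip → ralewponipet, walvapoz → rawalvapozet) add ra- … -et around the stem.
The other patterns: stems with 1 vowel delete the last vowel and add -oth; stems with 2 vowels add -ul.
So notuhhep → ranotuhhepet.

ranotuhhepet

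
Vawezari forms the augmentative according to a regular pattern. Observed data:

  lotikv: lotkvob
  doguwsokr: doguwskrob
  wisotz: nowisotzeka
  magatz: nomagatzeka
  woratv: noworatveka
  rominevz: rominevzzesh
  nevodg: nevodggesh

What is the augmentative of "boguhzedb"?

boguhzedbbesh

lotikv and woratv both end in -v yet inflect differently (lotkvob, noworatveka), so the final letter is not what conditions the rule; the second-to-last letter is.
"boguhzedb" has second-to-last letter 'd'. The one such stem in the data (nevodg → nevodggesh) doubles the final consonant and adds -esh (as does rominevz), so the same rule applies.
The other patterns: stems whose second-to-last letter is 'k' delete the last vowel and add -ob; stems whose second-to-last letter is 't' add no- … -eka around the stem.
So boguhzedb → boguhzedbbesh.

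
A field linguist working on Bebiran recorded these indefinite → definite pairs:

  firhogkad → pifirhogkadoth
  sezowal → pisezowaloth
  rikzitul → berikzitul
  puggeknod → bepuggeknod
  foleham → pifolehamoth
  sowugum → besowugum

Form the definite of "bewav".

foleham and sowugum both end in -m yet inflect differently (pifolehamoth, besowugum), so the final letter is not what conditions the rule; the last vowel is.
"bewav" has last vowel 'a'. The stems whose last vowel is 'a' (firhogkad → pifirhogkadoth, sezowal → pisezowaloth, foleham → pifolehamoth) add pi- … -oth around the stem.
The other pattern: stems whose last vowel is 'o' or 'u' add the prefix be-.
So bewav → pibewavoth.

pibewavoth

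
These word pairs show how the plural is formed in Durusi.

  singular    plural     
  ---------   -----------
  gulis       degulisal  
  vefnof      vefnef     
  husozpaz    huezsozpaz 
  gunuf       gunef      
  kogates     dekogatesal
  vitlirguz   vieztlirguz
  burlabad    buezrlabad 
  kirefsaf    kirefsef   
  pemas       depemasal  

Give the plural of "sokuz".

kirefsaf and pemas both have last vowel 'a' yet inflect differently (kirefsef, depemasal), so the last vowel is not what conditions the rule; the final letter is.
"sokuz" ends in -z. The stems ending in -z (husozpaz → huezsozpaz, vitlirguz → vieztlirguz) insert -ez- after the first vowel.
The other patterns: stems ending in -f change the last vowel to 'e'; stems ending in -s add de- … -al around the stem.
So sokuz → soezkuz.

soezkuz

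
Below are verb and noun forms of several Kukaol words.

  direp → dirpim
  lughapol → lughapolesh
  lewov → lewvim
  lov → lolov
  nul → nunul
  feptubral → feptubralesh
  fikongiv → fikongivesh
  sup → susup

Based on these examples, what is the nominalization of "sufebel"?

sufebelesh

lov and lewov both end in -v yet inflect differently (lolov, lewvim), so the final letter is not what conditions the rule; the number of vowels is.
"sufebel" has 3 vowels. The stems with 3 vowels (lughapol → lughapolesh, fikongiv → fikongivesh, feptubral → feptubralesh) add -esh.
The other patterns: stems with 1 vowel repeat the first consonant+vowel as a prefix; stems with 2 vowels delete the last vowel and add -im.
So sufebel → sufebelesh.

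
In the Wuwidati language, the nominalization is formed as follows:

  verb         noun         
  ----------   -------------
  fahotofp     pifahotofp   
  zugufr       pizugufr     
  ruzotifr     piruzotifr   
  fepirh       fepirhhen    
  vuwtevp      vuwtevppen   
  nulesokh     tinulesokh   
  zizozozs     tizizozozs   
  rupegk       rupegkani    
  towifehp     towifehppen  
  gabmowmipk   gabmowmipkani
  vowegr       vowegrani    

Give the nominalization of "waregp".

waregpani

ruzotifr and vowegr both end in -r yet inflect differently (piruzotifr, vowegrani), so the final letter is not what conditions the rule; the second-to-last letter is.
"waregp" has second-to-last letter 'g'. The stems whose second-to-last letter is 'g' (rupegk → rupegkani, vowegr → vowegrani) add -ani.
The other patterns: stems whose second-to-last letter is 'f' add the prefix pi-; stems whose second-to-last letter is 'k' or 'z' add the prefix ti-; stems whose second-to-last letter is 'h', 'r' or 'v' double the final consonant and add -en.
So waregp → waregpani.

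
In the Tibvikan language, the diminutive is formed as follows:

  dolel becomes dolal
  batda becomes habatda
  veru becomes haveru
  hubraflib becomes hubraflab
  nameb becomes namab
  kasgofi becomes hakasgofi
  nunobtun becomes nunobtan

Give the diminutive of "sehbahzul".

hubraflib and kasgofi both have last vowel 'i' yet inflect differently (hubraflab, hakasgofi), so the last vowel is not what conditions the rule; whether the stem ends in a vowel or a consonant is.
"sehbahzul" ends in a consonant. The stems ending in a consonant (dolel → dolal, nameb → namab, hubraflib → hubraflab) change the last vowel to 'a'.
The other pattern: stems ending in a vowel add the prefix ha-.
So sehbahzul → sehbahzal.

sehbahzal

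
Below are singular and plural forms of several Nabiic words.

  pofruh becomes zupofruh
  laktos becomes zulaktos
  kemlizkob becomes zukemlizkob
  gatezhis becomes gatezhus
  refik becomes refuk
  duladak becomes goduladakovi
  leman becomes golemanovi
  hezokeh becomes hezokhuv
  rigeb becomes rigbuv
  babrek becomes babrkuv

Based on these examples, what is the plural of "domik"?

laktos and gatezhis both end in -s yet inflect differently (zulaktos, gatezhus), so the final letter is not what conditions the rule; the last vowel is.
"domik" has last vowel 'i'. The stems whose last vowel is 'i' (gatezhis → gatezhus, refik → refuk) change the last vowel to 'u'.
The other patterns: stems whose last vowel is 'o' or 'u' add the prefix zu-; stems whose last vowel is 'a' add go- … -ovi around the stem; stems whose last vowel is 'e' delete the last vowel and add -uv.
So domik → domuk.

domuk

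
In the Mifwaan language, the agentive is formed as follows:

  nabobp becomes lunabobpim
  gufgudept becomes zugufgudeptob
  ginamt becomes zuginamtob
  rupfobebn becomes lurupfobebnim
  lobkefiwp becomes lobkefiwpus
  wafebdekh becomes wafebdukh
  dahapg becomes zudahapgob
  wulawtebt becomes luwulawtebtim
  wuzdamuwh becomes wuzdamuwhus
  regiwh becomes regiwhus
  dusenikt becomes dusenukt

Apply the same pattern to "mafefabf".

lumafefabfim

"mafefabf" has second-to-last letter 'b'. The stems whose second-to-last letter is 'b' (nabobp → lunabobpim, wulawtebt → luwulawtebtim, rupfobebn → lurupfobebnim) add lu- … -im around the stem.
So mafefabf → lumafefabfim.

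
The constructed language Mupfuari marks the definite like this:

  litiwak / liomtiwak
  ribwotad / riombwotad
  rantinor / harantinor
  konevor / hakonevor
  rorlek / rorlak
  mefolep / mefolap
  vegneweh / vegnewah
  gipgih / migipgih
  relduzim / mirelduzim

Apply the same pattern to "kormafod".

litiwak and rorlek both end in -k yet inflect differently (liomtiwak, rorlak), so the final letter is not what conditions the rule; the last vowel is.
"kormafod" has last vowel 'o'. The stems whose last vowel is 'o' (rantinor → harantinor, konevor → hakonevor) add the prefix ha-.
So kormafod → hakormafod.

hakormafod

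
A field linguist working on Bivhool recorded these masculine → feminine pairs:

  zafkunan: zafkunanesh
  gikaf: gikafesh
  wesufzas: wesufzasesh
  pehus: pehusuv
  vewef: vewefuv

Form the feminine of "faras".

farasesh

wesufzas and pehus both end in -s yet inflect differently (wesufzasesh, pehusuv), so the final letter is not what conditions the rule; the last vowel is.
"faras" has last vowel 'a'. The stems whose last vowel is 'a' (zafkunan → zafkunanesh, gikaf → gikafesh, wesufzas → wesufzasesh) add -esh.
The other pattern: stems whose last vowel is 'e' or 'u' add -uv.
So faras → farasesh.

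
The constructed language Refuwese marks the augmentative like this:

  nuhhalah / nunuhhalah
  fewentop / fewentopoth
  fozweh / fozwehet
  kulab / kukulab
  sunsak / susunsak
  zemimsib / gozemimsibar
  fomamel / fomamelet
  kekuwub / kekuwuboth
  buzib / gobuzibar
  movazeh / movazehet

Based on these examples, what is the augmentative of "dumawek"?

dumaweket

"dumawek" has last vowel 'e'. The stems whose last vowel is 'e' (fozweh → fozwehet, movazeh → movazehet, fomamel → fomamelet) add -et.
So dumawek → dumaweket.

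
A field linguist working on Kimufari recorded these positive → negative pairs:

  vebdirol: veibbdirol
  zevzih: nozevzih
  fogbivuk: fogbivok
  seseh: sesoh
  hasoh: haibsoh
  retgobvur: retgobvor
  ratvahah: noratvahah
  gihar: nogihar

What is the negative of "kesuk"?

"kesuk" has last vowel 'u'. The stems whose last vowel is 'u' (fogbivuk → fogbivok, retgobvur → retgobvor) change the last vowel to 'o'.
The other patterns: stems whose last vowel is 'o' insert -ib- after the first vowel; stems whose last vowel is 'a' or 'i' add the prefix no-.
So kesuk → kesok.

kesok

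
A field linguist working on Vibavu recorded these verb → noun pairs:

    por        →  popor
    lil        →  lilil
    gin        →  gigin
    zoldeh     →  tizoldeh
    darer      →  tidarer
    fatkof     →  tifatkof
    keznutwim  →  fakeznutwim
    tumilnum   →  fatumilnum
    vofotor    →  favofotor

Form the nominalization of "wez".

wewez

por and darer both end in -r yet inflect differently (popor, tidarer), so the final letter is not what conditions the rule; the number of vowels is.
"wez" has 1 vowel. The stems with 1 vowel (por → popor, lil → lilil, gin → gigin) repeat the first consonant+vowel as a prefix.
The other patterns: stems with 2 vowels add the prefix ti-; stems with 3 vowels add the prefix fa-.
So wez → wewez.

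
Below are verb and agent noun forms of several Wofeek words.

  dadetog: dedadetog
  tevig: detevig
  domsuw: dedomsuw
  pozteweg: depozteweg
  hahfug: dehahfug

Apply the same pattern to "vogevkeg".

devogevkeg

Every pair shown (dadetog → dedadetog, tevig → detevig, domsuw → dedomsuw, …) follows the same rule: add the prefix de-.
So vogevkeg → devogevkeg.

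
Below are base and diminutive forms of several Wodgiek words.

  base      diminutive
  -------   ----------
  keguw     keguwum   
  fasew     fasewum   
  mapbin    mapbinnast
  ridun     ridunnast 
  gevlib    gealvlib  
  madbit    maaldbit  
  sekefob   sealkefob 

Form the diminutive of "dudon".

dudonnast

keguw and ridun both have last vowel 'u' yet inflect differently (keguwum, ridunnast), so the last vowel is not what conditions the rule; the final letter is.
"dudon" ends in -n. The stems ending in -n (mapbin → mapbinnast, ridun → ridunnast) double the final consonant and add -ast.
The other patterns: stems ending in -w add -um; stems ending in -b or -t insert -al- after the first vowel.
So dudon → dudonnast.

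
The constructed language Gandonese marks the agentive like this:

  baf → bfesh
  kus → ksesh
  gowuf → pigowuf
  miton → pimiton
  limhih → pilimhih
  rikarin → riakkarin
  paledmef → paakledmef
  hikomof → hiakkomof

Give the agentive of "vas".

baf and gowuf both end in -f yet inflect differently (bfesh, pigowuf), so the final letter is not what conditions the rule; the number of vowels is.
"vas" has 1 vowel. The stems with 1 vowel (baf → bfesh, kus → ksesh) delete the last vowel and add -esh.
So vas → vsesh.

vsesh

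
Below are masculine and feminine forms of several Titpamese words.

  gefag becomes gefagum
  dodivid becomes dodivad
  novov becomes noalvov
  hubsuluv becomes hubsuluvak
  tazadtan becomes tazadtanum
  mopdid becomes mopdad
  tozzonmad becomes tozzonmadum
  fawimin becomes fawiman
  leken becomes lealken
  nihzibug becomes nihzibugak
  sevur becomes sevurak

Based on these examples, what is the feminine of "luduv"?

luduvak

fawimin and tazadtan both end in -n yet inflect differently (fawiman, tazadtanum), so the final letter is not what conditions the rule; the last vowel is.
"luduv" has last vowel 'u'. The stems whose last vowel is 'u' (hubsuluv → hubsuluvak, sevur → sevurak, nihzibug → nihzibugak) add -ak.
The other patterns: stems whose last vowel is 'i' change the last vowel to 'a'; stems whose last vowel is 'a' add -um; stems whose last vowel is 'e' or 'o' insert -al- after the first vowel.
So luduv → luduvak.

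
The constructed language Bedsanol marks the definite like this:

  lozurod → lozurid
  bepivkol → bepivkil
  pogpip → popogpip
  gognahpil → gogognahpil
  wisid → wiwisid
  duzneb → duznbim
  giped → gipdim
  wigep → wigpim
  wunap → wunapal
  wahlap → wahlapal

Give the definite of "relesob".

bepivkol and gognahpil both end in -l yet inflect differently (bepivkil, gogognahpil), so the final letter is not what conditions the rule; the last vowel is.
"relesob" has last vowel 'o'. The stems whose last vowel is 'o' (lozurod → lozurid, bepivkol → bepivkil) change the last vowel to 'i'.
So relesob → relesib.

relesib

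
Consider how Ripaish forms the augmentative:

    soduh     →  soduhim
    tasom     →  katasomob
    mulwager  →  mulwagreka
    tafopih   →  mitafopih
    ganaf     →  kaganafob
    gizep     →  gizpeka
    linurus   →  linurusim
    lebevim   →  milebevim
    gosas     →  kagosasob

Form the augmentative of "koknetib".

"koknetib" has last vowel 'i'. The stems whose last vowel is 'i' (lebevim → milebevim, tafopih → mitafopih) add the prefix mi-.
So koknetib → mikoknetib.

mikoknetib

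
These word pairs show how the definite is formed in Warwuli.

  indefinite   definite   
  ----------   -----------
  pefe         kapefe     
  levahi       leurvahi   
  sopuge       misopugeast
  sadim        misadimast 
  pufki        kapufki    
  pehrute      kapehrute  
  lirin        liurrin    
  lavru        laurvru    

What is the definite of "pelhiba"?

kapelhiba

"pelhiba" begins with p-. The stems beginning with p- (pehrute → kapehrute, pufki → kapufki, pefe → kapefe) add the prefix ka-.
The other patterns: stems beginning with s- add mi- … -ast around the stem; stems beginning with l- insert -ur- after the first vowel.
So pelhiba → kapelhiba.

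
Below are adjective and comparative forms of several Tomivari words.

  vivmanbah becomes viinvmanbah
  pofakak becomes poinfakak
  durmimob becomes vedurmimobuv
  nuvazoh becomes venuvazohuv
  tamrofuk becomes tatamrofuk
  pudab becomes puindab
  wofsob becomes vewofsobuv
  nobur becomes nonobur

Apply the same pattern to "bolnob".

durmimob and pudab both end in -b yet inflect differently (vedurmimobuv, puindab), so the final letter is not what conditions the rule; the last vowel is.
"bolnob" has last vowel 'o'. The stems whose last vowel is 'o' (durmimob → vedurmimobuv, wofsob → vewofsobuv, nuvazoh → venuvazohuv) add ve- … -uv around the stem.
The other patterns: stems whose last vowel is 'u' repeat the first consonant+vowel as a prefix; stems whose last vowel is 'a' insert -in- after the first vowel.
So bolnob → vebolnobuv.

vebolnobuv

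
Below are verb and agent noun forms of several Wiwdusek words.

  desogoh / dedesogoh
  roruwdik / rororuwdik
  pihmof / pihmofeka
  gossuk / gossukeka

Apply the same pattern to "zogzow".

zogzoweka

"zogzow" has 2 vowels. The stems with 2 vowels (pihmof → pihmofeka, gossuk → gossukeka) add -eka.
The other pattern: stems with 3 vowels repeat the first consonant+vowel as a prefix.
So zogzow → zogzoweka.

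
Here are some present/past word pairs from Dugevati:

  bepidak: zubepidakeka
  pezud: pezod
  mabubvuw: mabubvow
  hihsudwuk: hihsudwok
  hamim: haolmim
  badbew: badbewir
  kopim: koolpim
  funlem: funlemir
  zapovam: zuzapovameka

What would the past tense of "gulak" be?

zugulakeka

"gulak" has last vowel 'a'. The stems whose last vowel is 'a' (zapovam → zuzapovameka, bepidak → zubepidakeka) add zu- … -eka around the stem.
So gulak → zugulakeka.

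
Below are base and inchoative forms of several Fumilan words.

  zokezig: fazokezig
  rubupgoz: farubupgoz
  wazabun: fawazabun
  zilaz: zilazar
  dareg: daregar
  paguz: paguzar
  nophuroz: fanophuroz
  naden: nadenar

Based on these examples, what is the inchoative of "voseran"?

dareg and zokezig both end in -g yet inflect differently (daregar, fazokezig), so the final letter is not what conditions the rule; the number of vowels is.
"voseran" has 3 vowels. The stems with 3 vowels (zokezig → fazokezig, wazabun → fawazabun, nophuroz → fanophuroz) add the prefix fa-.
The other pattern: stems with 2 vowels add -ar.
So voseran → favoseran.

favoseran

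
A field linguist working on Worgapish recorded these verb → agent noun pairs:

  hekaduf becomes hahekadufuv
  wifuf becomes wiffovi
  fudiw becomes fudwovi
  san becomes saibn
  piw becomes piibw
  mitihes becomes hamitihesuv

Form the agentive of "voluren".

"voluren" has 3 vowels. The stems with 3 vowels (hekaduf → hahekadufuv, mitihes → hamitihesuv) add ha- … -uv around the stem.
The other patterns: stems with 1 vowel insert -ib- after the first vowel; stems with 2 vowels delete the last vowel and add -ovi.
So voluren → havolurenuv.

havolurenuv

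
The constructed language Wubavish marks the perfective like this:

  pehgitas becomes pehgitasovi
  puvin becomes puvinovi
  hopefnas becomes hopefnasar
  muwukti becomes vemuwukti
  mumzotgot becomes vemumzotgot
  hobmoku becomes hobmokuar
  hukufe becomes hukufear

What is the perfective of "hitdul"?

hitdular

"hitdul" begins with h-. The stems beginning with h- (hukufe → hukufear, hobmoku → hobmokuar, hopefnas → hopefnasar) add -ar.
So hitdul → hitdular.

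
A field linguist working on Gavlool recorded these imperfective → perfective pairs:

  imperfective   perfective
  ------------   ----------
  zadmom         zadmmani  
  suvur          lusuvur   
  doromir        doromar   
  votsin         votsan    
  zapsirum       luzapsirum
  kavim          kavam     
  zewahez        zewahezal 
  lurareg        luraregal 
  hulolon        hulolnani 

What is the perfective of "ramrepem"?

zadmom and kavim both end in -m yet inflect differently (zadmmani, kavam), so the final letter is not what conditions the rule; the last vowel is.
"ramrepem" has last vowel 'e'. The stems whose last vowel is 'e' (lurareg → luraregal, zewahez → zewahezal) add -al.
The other patterns: stems whose last vowel is 'o' delete the last vowel and add -ani; stems whose last vowel is 'i' change the last vowel to 'a'; stems whose last vowel is 'u' add the prefix lu-.
So ramrepem → ramrepemal.

ramrepemal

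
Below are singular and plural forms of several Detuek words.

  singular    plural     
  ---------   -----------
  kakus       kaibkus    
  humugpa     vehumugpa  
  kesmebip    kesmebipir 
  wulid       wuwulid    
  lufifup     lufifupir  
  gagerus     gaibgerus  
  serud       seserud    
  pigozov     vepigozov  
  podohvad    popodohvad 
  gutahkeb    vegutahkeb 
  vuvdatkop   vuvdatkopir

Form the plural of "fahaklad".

serud and kakus both have last vowel 'u' yet inflect differently (seserud, kaibkus), so the last vowel is not what conditions the rule; the final letter is.
"fahaklad" ends in -d. The stems ending in -d (serud → seserud, wulid → wuwulid, podohvad → popodohvad) repeat the first consonant+vowel as a prefix.
So fahaklad → fafahaklad.

fafahaklad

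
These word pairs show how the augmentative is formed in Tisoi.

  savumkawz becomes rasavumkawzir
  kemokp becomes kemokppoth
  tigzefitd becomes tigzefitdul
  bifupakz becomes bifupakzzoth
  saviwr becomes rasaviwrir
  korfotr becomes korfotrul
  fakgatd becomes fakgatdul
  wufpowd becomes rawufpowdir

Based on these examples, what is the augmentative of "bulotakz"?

bulotakzzoth

korfotr and saviwr both end in -r yet inflect differently (korfotrul, rasaviwrir), so the final letter is not what conditions the rule; the second-to-last letter is.
"bulotakz" has second-to-last letter 'k'. The stems whose second-to-last letter is 'k' (bifupakz → bifupakzzoth, kemokp → kemokppoth) double the final consonant and add -oth.
So bulotakz → bulotakzzoth.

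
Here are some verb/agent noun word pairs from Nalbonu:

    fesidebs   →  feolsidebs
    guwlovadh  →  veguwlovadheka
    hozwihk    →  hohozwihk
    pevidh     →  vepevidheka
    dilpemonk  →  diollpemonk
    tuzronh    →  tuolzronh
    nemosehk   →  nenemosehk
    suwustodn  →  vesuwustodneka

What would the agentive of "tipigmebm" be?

pevidh and tuzronh both end in -h yet inflect differently (vepevidheka, tuolzronh), so the final letter is not what conditions the rule; the second-to-last letter is.
"tipigmebm" has second-to-last letter 'b'. The one such stem in the data (fesidebs → feolsidebs) inserts -ol- after the first vowel (as do tuzronh, dilpemonk), so the same rule applies.
So tipigmebm → tiolpigmebm.

tiolpigmebm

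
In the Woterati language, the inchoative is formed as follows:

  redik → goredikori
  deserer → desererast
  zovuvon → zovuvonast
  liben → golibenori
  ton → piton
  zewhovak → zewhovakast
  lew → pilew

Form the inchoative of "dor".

"dor" has 1 vowel. The stems with 1 vowel (lew → pilew, ton → piton) add the prefix pi-.
The other patterns: stems with 2 vowels add go- … -ori around the stem; stems with 3 vowels add -ast.
So dor → pidor.

pidor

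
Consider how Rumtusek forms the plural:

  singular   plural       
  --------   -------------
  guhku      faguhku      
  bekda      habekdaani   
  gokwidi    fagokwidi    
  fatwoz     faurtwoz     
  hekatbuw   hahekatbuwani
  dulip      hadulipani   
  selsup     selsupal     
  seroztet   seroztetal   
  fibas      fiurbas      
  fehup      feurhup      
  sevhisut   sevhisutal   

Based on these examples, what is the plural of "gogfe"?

fagogfe

selsup and fehup both end in -p yet inflect differently (selsupal, feurhup), so the final letter is not what conditions the rule; the first letter is.
"gogfe" begins with g-. The stems beginning with g- (guhku → faguhku, gokwidi → fagokwidi) add the prefix fa-.
So gogfe → fagogfe.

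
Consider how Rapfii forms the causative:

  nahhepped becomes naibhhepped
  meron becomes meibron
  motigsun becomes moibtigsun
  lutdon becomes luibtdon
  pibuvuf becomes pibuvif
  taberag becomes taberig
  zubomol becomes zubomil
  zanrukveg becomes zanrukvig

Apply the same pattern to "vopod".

motigsun and pibuvuf both have last vowel 'u' yet inflect differently (moibtigsun, pibuvif), so the last vowel is not what conditions the rule; the final letter is.
"vopod" ends in -d. The one such stem in the data (nahhepped → naibhhepped) inserts -ib- after the first vowel (as do meron, motigsun), so the same rule applies.
The other pattern: stems ending in -f, -g or -l change the last vowel to 'i'.
So vopod → voibpod.

voibpod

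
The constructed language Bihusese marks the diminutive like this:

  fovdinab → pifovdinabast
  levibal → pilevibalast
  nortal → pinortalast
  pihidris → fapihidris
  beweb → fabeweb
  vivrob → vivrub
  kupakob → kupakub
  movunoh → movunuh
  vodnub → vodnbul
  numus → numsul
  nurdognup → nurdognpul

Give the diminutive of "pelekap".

pipelekapast

"pelekap" has last vowel 'a'. The stems whose last vowel is 'a' (fovdinab → pifovdinabast, levibal → pilevibalast, nortal → pinortalast) add pi- … -ast around the stem.
The other patterns: stems whose last vowel is 'e' or 'i' add the prefix fa-; stems whose last vowel is 'o' change the last vowel to 'u'; stems whose last vowel is 'u' delete the last vowel and add -ul.
So pelekap → pipelekapast.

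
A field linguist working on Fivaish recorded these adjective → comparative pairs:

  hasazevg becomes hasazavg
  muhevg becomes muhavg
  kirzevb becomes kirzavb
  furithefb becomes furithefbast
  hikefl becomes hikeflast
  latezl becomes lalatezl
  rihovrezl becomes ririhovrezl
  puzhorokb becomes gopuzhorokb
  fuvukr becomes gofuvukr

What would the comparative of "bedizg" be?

bebedizg

kirzevb and furithefb both end in -b yet inflect differently (kirzavb, furithefbast), so the final letter is not what conditions the rule; the second-to-last letter is.
"bedizg" has second-to-last letter 'z'. The stems whose second-to-last letter is 'z' (latezl → lalatezl, rihovrezl → ririhovrezl) repeat the first consonant+vowel as a prefix.
So bedizg → bebedizg.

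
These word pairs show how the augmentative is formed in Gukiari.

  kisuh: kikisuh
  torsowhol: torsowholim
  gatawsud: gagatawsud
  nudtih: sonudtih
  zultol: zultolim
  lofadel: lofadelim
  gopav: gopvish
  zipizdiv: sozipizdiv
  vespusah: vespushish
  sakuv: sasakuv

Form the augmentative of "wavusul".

wawavusul

gopav and zipizdiv both end in -v yet inflect differently (gopvish, sozipizdiv), so the final letter is not what conditions the rule; the last vowel is.
"wavusul" has last vowel 'u'. The stems whose last vowel is 'u' (sakuv → sasakuv, gatawsud → gagatawsud, kisuh → kikisuh) repeat the first consonant+vowel as a prefix.
So wavusul → wawavusul.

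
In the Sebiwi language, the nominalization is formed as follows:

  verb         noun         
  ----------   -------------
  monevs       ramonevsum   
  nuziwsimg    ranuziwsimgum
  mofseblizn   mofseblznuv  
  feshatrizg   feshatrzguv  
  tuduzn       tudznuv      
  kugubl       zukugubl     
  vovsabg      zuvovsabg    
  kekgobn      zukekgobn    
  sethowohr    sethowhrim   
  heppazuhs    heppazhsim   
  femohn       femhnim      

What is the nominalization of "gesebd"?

nuziwsimg and feshatrizg both end in -g yet inflect differently (ranuziwsimgum, feshatrzguv), so the final letter is not what conditions the rule; the second-to-last letter is.
"gesebd" has second-to-last letter 'b'. The stems whose second-to-last letter is 'b' (kugubl → zukugubl, vovsabg → zuvovsabg, kekgobn → zukekgobn) add the prefix zu-.
The other patterns: stems whose second-to-last letter is 'm' or 'v' add ra- … -um around the stem; stems whose second-to-last letter is 'z' delete the last vowel and add -uv; stems whose second-to-last letter is 'h' delete the last vowel and add -im.
So gesebd → zugesebd.

zugesebd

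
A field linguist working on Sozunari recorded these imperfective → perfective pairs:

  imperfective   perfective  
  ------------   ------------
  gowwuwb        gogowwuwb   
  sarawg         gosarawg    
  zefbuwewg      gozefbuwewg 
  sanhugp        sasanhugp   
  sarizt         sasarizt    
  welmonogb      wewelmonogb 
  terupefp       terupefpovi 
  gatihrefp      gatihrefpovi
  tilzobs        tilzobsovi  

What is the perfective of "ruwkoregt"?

sanhugp and terupefp both end in -p yet inflect differently (sasanhugp, terupefpovi), so the final letter is not what conditions the rule; the second-to-last letter is.
"ruwkoregt" has second-to-last letter 'g'. The stems whose second-to-last letter is 'g' (sanhugp → sasanhugp, welmonogb → wewelmonogb) repeat the first consonant+vowel as a prefix.
The other patterns: stems whose second-to-last letter is 'w' add the prefix go-; stems whose second-to-last letter is 'b' or 'f' add -ovi.
So ruwkoregt → ruruwkoregt.

ruruwkoregt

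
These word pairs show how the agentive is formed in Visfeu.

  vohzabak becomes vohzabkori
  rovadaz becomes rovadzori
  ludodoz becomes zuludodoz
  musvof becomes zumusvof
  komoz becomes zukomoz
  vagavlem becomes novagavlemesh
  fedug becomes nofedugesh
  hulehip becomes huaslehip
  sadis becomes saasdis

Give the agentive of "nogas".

nogsori

rovadaz and ludodoz both end in -z yet inflect differently (rovadzori, zuludodoz), so the final letter is not what conditions the rule; the last vowel is.
"nogas" has last vowel 'a'. The stems whose last vowel is 'a' (vohzabak → vohzabkori, rovadaz → rovadzori) delete the last vowel and add -ori.
So nogas → nogsori.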